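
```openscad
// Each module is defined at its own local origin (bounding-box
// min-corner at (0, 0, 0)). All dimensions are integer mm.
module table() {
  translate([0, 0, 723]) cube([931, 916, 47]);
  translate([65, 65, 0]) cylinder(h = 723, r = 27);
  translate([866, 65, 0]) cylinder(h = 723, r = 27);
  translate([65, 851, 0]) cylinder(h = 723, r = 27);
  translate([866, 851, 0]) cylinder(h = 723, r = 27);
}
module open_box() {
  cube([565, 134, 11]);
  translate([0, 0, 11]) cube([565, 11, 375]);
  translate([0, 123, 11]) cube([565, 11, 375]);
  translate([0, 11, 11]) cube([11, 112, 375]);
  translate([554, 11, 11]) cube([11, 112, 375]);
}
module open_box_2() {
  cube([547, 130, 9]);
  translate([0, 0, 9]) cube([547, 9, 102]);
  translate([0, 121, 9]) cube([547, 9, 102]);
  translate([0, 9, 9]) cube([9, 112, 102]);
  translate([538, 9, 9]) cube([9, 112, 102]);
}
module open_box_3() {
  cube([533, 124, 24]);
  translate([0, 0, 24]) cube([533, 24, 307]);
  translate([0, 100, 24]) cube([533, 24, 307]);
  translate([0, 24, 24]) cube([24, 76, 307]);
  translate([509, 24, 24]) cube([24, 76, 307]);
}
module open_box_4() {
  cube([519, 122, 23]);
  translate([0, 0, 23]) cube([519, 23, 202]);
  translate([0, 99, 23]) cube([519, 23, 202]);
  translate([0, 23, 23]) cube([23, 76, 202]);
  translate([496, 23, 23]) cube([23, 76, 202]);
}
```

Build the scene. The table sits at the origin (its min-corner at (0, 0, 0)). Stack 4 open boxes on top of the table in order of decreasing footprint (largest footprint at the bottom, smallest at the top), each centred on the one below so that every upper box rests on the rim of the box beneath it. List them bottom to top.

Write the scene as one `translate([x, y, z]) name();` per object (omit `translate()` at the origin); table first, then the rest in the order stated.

table();
translate([183, 391, 770]) open_box();
translate([192, 393, 1156]) open_box_2();
translate([199, 396, 1267]) open_box_3();
translate([206, 397, 1598]) open_box_4();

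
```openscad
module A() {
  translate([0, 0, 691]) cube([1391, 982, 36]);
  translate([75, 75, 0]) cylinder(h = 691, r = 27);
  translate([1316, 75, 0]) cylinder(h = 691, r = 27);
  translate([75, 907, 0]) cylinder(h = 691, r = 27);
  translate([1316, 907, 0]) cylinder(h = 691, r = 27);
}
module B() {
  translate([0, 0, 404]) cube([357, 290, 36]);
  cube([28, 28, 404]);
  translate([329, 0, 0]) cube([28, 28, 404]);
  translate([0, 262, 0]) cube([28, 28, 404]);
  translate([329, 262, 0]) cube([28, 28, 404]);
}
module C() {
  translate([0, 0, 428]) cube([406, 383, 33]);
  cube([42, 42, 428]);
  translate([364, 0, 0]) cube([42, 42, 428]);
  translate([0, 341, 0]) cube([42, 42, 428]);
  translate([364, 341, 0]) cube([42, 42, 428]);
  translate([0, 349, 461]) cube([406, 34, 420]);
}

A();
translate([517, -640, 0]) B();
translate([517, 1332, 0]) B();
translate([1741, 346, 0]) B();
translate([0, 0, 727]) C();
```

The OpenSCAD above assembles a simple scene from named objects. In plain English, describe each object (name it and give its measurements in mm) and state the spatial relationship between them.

A is a table: top 1391 mm (x) × 982 mm (y), 36 mm thick, upper face at z = 727 mm, on four round legs of 54 mm diameter, each leg's bounding box inset 48 mm from the nearest pair of top edges, running from z = 0 to the bottom of the top.

B is a four-legged stool. The seat is 357×290 mm, 36 mm thick, top at z = 440 mm. It stands on four square legs, each 28×28 mm in cross-section, from z = 0 to the seat underside, each flush with a corner of the seat.

C is a chair. The seat is a 406×383×33 mm slab with its top at z = 461 mm, on four 42×42 mm corner legs (flush with the seat edges, standing on z = 0). A flat backrest 34 mm thick, 420 mm tall, spans the full seat width and rises from the seat top along its +y edge, rear face flush with the rear of the seat.

Three stools sit around the table at the −y, +y, +x sides. The chair is on top of the table.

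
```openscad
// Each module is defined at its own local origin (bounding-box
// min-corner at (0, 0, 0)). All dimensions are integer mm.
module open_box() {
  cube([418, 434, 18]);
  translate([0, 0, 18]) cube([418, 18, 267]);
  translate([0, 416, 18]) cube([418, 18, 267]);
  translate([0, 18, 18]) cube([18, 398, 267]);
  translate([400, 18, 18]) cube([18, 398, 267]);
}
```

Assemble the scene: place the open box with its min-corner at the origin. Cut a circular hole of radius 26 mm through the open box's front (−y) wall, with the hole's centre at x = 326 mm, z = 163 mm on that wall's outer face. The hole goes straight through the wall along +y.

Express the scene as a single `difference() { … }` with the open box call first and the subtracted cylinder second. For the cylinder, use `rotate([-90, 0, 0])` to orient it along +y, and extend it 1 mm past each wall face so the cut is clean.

difference() {
  open_box();
  translate([326, -1, 163]) rotate([-90, 0, 0]) cylinder(h = 20, r = 26);
}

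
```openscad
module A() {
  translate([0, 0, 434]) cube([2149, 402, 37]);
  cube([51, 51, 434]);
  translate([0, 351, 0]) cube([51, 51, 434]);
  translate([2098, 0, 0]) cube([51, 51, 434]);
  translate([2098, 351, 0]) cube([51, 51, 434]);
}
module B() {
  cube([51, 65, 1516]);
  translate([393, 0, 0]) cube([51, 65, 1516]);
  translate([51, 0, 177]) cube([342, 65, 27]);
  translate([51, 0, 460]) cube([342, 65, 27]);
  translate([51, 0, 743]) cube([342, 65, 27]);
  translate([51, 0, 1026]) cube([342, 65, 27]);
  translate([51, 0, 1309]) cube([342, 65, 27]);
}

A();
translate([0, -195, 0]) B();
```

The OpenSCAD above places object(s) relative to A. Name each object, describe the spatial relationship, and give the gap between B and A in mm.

A is a bench. B is a ladder. The ladder is on the floor beside the bench on its −y side. The gap between the ladder and the bench is 130 mm.

The ladder's nearest face is 130 mm from the bench's −y face.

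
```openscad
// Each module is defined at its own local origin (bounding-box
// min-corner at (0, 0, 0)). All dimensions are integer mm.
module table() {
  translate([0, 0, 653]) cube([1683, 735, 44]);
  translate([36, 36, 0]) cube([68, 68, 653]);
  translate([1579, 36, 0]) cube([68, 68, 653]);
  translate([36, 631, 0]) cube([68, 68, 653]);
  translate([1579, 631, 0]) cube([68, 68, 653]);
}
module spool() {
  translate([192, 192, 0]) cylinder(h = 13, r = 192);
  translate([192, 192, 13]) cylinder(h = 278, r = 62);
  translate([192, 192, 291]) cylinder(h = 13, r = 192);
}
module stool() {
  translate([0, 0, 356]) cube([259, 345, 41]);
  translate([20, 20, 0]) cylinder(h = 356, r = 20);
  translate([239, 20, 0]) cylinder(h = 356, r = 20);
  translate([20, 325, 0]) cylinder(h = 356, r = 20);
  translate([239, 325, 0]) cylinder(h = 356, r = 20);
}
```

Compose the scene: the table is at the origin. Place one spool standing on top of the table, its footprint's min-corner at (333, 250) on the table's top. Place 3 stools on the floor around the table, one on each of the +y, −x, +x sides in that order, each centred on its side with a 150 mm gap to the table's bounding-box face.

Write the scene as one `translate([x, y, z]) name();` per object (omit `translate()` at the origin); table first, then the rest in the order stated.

table();
translate([333, 250, 697]) spool();
translate([712, 885, 0]) stool();
translate([-409, 195, 0]) stool();
translate([1833, 195, 0]) stool();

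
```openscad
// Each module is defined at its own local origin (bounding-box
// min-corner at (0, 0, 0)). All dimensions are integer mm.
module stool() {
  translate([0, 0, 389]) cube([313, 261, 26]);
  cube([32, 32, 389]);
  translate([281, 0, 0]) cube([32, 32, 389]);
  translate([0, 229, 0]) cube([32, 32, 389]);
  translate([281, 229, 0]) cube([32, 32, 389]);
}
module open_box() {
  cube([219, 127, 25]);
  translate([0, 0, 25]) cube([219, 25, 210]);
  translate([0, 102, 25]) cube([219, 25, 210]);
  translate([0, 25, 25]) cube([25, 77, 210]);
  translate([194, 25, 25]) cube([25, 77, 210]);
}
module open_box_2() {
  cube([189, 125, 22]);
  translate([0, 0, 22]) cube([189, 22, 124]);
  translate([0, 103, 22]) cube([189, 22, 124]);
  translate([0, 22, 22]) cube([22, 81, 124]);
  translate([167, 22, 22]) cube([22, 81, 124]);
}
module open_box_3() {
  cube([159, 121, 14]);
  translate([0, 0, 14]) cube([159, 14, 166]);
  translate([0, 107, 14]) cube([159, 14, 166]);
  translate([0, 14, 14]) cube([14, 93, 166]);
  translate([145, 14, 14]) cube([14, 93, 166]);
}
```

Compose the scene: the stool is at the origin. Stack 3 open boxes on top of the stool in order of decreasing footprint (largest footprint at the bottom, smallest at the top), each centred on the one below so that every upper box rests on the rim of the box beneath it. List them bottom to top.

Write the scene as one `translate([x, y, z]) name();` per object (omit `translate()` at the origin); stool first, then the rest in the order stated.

stool();
translate([47, 67, 415]) open_box();
translate([62, 68, 650]) open_box_2();
translate([77, 70, 796]) open_box_3();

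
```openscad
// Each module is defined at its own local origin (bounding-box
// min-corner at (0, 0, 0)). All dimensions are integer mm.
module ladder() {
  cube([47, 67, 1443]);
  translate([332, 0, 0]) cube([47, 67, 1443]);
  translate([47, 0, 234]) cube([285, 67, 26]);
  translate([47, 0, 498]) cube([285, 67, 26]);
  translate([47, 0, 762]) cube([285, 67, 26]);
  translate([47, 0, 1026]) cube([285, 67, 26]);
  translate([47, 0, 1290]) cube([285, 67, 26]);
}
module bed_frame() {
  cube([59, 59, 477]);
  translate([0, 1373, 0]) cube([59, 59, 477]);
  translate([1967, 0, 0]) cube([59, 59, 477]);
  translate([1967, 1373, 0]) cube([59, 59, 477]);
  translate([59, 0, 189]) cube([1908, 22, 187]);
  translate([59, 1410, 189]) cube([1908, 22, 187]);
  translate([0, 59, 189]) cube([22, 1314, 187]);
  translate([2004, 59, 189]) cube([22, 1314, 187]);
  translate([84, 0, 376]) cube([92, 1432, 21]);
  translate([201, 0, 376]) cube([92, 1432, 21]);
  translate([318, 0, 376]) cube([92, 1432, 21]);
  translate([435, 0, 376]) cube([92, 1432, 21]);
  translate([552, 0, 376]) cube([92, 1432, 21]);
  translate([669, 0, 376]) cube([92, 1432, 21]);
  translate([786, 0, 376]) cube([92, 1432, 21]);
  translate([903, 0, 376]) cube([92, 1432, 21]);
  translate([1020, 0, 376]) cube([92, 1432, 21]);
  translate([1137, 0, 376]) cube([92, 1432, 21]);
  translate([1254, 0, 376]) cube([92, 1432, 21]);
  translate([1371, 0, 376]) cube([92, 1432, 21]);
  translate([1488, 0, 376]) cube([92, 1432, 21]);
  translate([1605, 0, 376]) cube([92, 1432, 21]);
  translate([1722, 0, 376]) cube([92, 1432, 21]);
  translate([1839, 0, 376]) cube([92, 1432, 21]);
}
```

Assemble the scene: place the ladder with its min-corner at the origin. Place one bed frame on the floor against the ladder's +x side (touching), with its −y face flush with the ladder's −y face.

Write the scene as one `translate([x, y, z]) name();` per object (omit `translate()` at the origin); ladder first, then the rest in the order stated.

ladder();
translate([379, 0, 0]) bed_frame();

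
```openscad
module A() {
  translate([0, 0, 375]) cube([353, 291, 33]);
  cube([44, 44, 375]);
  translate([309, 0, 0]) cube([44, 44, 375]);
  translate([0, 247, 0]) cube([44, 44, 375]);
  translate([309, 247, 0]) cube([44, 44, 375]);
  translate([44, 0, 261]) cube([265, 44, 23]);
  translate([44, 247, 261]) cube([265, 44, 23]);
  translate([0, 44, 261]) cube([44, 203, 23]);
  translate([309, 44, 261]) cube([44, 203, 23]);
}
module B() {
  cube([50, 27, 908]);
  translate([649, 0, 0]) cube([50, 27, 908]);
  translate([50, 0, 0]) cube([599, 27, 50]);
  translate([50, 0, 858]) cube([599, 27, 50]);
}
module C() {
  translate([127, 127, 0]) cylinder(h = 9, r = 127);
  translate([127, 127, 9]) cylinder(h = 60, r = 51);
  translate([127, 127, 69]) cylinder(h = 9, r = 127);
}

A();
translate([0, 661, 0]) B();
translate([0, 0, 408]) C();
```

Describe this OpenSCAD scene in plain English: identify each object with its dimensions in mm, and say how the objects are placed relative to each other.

A is a four-legged stool. The seat is 353×291 mm, 33 mm thick, top at z = 408 mm. It stands on four square legs, each 44×44 mm in cross-section, from z = 0 to the seat underside, each flush with a corner of the seat. Four stretchers, 44 mm wide and 23 mm tall, connect adjacent legs with their undersides at z = 261 mm, each running between the inner faces of the legs it joins and aligned with the legs' outer faces on the other axis.

B is a picture frame with a 599×808 mm rectangular opening (x by z) and a uniform 50 mm border on every side. Frame depth is 27 mm along y. It is built from two vertical stiles running the full outside height and two horizontal rails spanning the gap between the stiles.

C is a spool: two coaxial disc flanges of radius 127 mm and thickness 9 mm, joined by a core cylinder of radius 51 mm and height 60 mm. The lower flange rests on z = 0 and the three cylinders share a vertical axis.

The picture frame is on the floor beside the stool on its +y side. The spool is on top of the stool.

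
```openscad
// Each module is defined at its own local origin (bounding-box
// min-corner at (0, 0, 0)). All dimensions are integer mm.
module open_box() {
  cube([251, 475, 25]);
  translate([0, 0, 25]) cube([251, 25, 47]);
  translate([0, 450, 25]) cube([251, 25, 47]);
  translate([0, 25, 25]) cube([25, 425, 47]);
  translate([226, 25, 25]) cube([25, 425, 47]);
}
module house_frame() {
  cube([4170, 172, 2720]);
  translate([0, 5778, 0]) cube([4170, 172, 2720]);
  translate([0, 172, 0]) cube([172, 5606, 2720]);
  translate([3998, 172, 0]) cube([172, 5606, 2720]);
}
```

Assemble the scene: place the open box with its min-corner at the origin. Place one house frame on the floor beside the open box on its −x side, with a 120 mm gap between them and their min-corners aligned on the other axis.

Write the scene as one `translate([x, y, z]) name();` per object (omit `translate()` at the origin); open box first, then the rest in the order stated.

open_box();
translate([-4290, 0, 0]) house_frame();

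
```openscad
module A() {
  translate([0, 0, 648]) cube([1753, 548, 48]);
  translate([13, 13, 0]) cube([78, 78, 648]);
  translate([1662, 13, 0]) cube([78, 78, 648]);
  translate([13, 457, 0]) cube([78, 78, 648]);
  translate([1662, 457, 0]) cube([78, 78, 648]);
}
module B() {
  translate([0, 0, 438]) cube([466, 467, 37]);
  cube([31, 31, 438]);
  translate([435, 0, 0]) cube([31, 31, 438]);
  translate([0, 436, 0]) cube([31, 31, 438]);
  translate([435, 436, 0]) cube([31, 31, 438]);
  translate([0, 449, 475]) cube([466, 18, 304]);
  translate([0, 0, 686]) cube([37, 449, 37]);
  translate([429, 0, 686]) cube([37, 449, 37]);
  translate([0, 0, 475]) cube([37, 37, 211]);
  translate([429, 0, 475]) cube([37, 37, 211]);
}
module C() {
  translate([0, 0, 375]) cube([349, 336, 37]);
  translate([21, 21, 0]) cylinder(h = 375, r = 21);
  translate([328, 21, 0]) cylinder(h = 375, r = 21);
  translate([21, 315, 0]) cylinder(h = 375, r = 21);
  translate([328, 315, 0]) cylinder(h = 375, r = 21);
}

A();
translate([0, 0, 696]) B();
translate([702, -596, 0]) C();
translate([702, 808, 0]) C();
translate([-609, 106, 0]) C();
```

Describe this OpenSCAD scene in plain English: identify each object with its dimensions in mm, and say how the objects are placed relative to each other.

A is a table with a 1753×548 mm rectangular top, 48 mm thick, top surface at z = 696 mm, supported by four 78×78 mm square legs, each inset 13 mm from the nearest pair of top edges, running from the floor.

B is a chair: 466×467 mm seat, 37 mm thick, top at z = 475 mm, on four 31 mm square corner legs flush with the seat edges. A 18 mm thick backrest slab spans the full seat width, extending 304 mm above the seat top, its back face flush with the seat's +y edge. Two armrests of 37×37 mm section run along each side from the seat's front edge to the front of the backrest, top faces 248 mm above the seat top and outer faces flush with the seat's x-edges; a 37×37 mm post under the front of each armrest stands on the seat at the front corner.

C is a simple wooden stool: a rectangular seat 349 mm (x) by 336 mm (y), 37 mm thick, top face at z = 412 mm, on four round legs, each 42 mm in diameter. The legs rest on z = 0, each leg's axis is inset half a diameter from the nearest pair of seat edges (so the leg's bounding box is flush with the corner).

The chair is on top of the table. Three stools sit around the table at the −y, +y, −x sides.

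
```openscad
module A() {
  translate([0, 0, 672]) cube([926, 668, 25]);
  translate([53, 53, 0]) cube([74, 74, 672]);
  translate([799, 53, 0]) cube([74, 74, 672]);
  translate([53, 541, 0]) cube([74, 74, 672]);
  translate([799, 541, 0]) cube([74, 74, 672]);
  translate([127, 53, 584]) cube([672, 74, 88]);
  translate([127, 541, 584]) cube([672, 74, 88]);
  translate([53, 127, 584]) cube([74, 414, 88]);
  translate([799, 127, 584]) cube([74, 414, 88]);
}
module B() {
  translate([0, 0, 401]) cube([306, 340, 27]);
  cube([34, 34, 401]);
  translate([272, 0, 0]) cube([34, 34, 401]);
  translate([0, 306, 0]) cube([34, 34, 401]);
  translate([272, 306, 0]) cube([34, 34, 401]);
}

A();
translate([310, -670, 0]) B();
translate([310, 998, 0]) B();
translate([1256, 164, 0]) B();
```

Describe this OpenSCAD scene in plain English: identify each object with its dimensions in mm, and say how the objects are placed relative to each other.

A is a table: top 926 mm (x) × 668 mm (y), 25 mm thick, upper face at z = 697 mm, on four 74×74 mm square legs, each inset 53 mm from the nearest pair of top edges, running from z = 0 to the bottom of the top. Four apron rails, 74 mm thick and 88 mm tall, run between adjacent legs with their top edges flush with the underside of the top and their outer faces flush with the legs' outer faces.

B is a simple wooden stool: a rectangular seat 306 mm (x) by 340 mm (y), 27 mm thick, top face at z = 428 mm, on four square legs, each 34×34 mm in cross-section. The legs rest on z = 0, each flush with a corner of the seat.

Three stools sit around the table at the −y, +y, +x sides.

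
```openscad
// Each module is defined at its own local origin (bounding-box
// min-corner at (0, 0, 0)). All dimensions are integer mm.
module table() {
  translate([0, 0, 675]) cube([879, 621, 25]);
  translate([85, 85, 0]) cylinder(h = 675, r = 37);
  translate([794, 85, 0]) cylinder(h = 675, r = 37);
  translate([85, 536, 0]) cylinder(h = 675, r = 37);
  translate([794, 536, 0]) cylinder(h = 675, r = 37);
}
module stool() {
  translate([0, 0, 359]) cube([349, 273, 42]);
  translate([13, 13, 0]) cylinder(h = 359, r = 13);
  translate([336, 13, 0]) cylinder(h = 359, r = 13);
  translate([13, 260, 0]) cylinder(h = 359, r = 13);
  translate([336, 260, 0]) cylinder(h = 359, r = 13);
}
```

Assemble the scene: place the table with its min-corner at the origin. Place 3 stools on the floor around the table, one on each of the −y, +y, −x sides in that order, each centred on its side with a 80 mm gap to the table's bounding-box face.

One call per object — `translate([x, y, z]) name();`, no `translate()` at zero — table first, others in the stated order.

table();
translate([265, -353, 0]) stool();
translate([265, 701, 0]) stool();
translate([-429, 174, 0]) stool();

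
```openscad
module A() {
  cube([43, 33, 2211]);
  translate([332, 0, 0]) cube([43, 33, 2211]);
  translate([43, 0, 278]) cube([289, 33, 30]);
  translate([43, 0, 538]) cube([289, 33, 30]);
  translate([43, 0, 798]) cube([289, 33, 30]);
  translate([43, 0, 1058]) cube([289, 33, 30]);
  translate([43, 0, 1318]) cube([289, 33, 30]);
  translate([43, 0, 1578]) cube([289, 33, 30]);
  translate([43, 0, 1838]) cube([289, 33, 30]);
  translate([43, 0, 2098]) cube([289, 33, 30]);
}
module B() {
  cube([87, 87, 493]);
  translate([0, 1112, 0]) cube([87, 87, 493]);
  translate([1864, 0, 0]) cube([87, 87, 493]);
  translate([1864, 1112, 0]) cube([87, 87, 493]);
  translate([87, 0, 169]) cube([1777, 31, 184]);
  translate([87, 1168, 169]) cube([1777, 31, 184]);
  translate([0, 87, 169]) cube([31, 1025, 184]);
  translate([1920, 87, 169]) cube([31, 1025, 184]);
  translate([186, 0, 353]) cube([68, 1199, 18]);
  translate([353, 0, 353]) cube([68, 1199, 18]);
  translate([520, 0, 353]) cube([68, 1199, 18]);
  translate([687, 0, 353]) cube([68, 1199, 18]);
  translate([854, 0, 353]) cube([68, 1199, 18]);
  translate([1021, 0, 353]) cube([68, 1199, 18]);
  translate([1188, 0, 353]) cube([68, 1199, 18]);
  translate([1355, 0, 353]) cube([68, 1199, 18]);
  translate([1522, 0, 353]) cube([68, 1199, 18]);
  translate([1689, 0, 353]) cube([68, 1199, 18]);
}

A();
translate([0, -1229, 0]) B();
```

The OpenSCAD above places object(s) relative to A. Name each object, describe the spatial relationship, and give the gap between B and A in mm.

A is a ladder. B is a bed frame. The bed frame is on the floor beside the ladder on its −y side. The gap between the bed frame and the ladder is 30 mm.

The bed frame's nearest face is 30 mm from the ladder's −y face.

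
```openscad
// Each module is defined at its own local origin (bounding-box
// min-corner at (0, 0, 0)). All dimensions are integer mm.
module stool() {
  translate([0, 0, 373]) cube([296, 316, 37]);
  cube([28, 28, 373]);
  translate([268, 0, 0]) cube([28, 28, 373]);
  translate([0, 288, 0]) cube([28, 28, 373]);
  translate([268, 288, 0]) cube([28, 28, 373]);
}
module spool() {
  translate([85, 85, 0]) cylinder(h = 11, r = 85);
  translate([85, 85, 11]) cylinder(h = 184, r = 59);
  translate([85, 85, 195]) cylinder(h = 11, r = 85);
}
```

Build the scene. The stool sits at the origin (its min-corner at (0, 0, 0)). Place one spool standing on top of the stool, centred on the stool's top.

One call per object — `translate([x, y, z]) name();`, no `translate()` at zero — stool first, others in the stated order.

stool();
translate([63, 73, 410]) spool();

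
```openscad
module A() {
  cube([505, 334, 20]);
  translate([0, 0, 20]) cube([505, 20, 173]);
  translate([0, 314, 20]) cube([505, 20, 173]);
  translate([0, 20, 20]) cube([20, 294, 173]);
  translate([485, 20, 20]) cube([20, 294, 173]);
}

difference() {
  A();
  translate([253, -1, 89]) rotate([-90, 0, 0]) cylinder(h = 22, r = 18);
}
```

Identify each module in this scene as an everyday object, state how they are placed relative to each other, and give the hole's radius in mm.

The subtracted cylinder has r = 18 mm.

A is an open box. The open box has a circular hole through its front wall. The hole's radius is 18 mm.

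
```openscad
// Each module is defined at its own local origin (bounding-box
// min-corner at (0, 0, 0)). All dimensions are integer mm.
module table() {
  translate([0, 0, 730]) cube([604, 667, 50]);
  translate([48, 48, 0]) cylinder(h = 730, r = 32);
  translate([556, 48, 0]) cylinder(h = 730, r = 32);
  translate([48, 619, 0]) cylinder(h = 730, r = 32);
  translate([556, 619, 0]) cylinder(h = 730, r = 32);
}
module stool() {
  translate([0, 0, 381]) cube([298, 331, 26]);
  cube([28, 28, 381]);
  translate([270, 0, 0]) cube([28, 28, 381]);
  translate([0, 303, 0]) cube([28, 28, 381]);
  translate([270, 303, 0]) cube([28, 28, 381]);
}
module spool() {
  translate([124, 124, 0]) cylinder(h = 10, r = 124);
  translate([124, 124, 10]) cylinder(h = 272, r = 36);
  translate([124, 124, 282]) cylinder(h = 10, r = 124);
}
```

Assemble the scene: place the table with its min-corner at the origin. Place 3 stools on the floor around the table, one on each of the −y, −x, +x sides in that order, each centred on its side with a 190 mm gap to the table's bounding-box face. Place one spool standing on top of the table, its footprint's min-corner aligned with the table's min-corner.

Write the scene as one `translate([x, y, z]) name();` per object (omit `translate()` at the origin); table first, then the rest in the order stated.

table();
translate([153, -521, 0]) stool();
translate([-488, 168, 0]) stool();
translate([794, 168, 0]) stool();
translate([0, 0, 780]) spool();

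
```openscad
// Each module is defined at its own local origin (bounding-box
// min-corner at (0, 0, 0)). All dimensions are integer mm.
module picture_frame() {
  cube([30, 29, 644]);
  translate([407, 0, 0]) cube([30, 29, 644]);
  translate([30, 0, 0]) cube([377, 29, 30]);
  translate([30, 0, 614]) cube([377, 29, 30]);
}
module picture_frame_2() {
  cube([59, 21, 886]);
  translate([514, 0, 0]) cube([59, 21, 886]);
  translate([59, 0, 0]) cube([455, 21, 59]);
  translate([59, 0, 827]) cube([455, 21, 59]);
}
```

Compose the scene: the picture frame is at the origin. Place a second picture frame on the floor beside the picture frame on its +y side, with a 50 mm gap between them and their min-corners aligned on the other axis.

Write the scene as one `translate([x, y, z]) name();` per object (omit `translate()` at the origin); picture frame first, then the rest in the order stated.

picture_frame();
translate([0, 79, 0]) picture_frame_2();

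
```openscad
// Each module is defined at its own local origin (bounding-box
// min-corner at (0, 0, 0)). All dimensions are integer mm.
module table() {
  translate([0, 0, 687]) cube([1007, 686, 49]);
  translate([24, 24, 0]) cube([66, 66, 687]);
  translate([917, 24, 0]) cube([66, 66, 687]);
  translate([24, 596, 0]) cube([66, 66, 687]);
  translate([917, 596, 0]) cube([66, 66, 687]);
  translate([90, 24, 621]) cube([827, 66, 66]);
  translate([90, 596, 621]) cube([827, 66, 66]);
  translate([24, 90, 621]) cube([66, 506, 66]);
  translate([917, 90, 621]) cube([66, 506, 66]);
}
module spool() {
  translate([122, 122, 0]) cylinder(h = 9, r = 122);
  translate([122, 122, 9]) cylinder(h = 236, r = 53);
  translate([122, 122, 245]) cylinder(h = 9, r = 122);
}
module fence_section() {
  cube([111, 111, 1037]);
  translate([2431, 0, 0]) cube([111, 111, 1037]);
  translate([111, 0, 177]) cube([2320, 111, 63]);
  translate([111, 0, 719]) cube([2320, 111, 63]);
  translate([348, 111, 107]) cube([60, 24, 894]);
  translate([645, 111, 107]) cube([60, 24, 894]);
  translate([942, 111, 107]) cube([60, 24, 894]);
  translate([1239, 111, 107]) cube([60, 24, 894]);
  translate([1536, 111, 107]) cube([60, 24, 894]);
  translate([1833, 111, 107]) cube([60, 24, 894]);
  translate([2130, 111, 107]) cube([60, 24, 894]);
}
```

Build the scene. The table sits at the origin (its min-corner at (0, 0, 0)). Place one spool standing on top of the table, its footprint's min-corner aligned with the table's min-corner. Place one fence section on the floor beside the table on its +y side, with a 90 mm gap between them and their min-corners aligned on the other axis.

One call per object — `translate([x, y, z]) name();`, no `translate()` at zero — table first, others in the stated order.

table();
translate([0, 0, 736]) spool();
translate([0, 776, 0]) fence_section();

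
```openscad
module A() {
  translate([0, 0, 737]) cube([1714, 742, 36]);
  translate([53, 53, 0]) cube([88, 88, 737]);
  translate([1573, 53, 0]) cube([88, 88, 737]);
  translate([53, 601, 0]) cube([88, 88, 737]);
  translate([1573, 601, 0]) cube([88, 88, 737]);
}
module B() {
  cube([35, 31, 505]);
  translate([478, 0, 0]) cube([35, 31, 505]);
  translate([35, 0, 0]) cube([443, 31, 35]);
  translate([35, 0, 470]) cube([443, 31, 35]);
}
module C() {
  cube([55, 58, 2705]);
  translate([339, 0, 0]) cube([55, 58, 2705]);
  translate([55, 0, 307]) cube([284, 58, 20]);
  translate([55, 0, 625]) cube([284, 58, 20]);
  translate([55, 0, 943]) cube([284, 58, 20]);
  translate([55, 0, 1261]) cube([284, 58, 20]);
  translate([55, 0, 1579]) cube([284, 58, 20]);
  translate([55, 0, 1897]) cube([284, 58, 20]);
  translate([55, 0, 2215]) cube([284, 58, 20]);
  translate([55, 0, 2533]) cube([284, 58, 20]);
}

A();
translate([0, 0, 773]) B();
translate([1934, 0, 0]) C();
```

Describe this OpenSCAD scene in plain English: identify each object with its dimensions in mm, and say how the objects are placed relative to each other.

A is a rectangular dining table. The top is 1714×742×36 mm with its upper surface at z = 773 mm. It stands on four 88×88 mm square legs, each inset 53 mm from the nearest pair of top edges, running from the floor to the underside of the top.

B is a rectangular picture frame lying in the x–z plane (depth along y). The opening is 443 mm wide (x) by 435 mm tall (z), surrounded by a border 35 mm wide on all four sides. The frame is 31 mm deep and is made of two full-height vertical stiles with two horizontal rails fitted between them.

C is a straight ladder. Two 55×58 mm vertical rails, 2705 mm tall, stand 394 mm apart (outside-to-outside) with their front faces coplanar on the −y side. 8 rungs, each 58 mm deep and 20 mm tall, span between the inner faces of the rails, front faces flush with the rails. The lowest rung's underside is at z = 307 mm and rungs are spaced 318 mm apart (underside to underside).

The picture frame is on top of the table. The ladder is on the floor beside the table on its +x side.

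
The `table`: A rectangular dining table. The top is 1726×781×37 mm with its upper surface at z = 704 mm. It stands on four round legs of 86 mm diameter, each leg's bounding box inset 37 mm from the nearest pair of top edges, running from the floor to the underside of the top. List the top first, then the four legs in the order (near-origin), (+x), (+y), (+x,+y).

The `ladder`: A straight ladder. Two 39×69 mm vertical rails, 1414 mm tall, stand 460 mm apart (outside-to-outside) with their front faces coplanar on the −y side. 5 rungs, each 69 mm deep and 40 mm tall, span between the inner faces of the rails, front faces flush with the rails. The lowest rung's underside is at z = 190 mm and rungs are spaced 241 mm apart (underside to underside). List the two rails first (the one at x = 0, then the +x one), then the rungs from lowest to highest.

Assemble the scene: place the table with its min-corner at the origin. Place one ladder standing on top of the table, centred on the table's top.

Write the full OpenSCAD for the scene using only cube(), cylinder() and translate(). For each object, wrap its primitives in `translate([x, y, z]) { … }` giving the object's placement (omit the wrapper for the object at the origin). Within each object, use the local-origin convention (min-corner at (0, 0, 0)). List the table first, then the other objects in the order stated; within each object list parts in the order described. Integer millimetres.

translate([0, 0, 667]) cube([1726, 781, 37]);
translate([80, 80, 0]) cylinder(h = 667, r = 43);
translate([1646, 80, 0]) cylinder(h = 667, r = 43);
translate([80, 701, 0]) cylinder(h = 667, r = 43);
translate([1646, 701, 0]) cylinder(h = 667, r = 43);
translate([633, 356, 704]) {
  cube([39, 69, 1414]);
  translate([421, 0, 0]) cube([39, 69, 1414]);
  translate([39, 0, 190]) cube([382, 69, 40]);
  translate([39, 0, 431]) cube([382, 69, 40]);
  translate([39, 0, 672]) cube([382, 69, 40]);
  translate([39, 0, 913]) cube([382, 69, 40]);
  translate([39, 0, 1154]) cube([382, 69, 40]);
}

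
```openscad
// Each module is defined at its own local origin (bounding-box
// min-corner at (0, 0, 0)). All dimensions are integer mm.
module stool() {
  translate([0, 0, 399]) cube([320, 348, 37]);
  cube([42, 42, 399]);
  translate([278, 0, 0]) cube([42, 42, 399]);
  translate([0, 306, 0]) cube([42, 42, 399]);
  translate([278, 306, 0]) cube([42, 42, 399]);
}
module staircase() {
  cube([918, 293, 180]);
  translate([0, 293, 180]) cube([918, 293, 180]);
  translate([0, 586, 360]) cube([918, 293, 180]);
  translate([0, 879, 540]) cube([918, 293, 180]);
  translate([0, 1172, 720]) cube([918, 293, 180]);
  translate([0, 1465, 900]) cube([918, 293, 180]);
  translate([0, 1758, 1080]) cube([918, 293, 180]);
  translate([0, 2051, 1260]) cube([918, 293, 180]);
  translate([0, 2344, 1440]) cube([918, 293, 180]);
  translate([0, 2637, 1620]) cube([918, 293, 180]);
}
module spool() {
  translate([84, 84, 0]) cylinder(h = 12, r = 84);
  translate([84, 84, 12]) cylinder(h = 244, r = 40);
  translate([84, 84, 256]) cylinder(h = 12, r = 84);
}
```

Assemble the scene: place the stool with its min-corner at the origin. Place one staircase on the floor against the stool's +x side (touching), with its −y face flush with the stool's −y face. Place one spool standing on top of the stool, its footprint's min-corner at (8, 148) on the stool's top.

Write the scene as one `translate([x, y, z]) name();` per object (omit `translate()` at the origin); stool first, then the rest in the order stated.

stool();
translate([320, 0, 0]) staircase();
translate([8, 148, 436]) spool();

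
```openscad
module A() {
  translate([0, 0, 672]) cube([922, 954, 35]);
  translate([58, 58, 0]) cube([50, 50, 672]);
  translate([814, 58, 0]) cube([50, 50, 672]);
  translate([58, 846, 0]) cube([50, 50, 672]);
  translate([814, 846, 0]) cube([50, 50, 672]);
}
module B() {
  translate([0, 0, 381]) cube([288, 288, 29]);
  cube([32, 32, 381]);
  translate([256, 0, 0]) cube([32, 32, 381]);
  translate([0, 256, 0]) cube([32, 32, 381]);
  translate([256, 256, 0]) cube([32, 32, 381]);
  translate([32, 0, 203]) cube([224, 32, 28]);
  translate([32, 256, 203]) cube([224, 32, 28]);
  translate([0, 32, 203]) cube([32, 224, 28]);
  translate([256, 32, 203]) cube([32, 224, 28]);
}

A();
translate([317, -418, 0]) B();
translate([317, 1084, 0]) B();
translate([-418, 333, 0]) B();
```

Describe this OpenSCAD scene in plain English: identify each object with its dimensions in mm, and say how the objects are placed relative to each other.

A is a table with a 922×954 mm rectangular top, 35 mm thick, top surface at z = 707 mm, supported by four 50×50 mm square legs, each inset 58 mm from the nearest pair of top edges, running from the floor.

B is a four-legged stool. The seat is 288×288 mm, 29 mm thick, top at z = 410 mm. It stands on four square legs, each 32×32 mm in cross-section, from z = 0 to the seat underside, each flush with a corner of the seat. Four stretchers, 32 mm wide and 28 mm tall, connect adjacent legs with their undersides at z = 203 mm, each running between the inner faces of the legs it joins and aligned with the legs' outer faces on the other axis.

Three stools sit around the table at the −y, +y, −x sides.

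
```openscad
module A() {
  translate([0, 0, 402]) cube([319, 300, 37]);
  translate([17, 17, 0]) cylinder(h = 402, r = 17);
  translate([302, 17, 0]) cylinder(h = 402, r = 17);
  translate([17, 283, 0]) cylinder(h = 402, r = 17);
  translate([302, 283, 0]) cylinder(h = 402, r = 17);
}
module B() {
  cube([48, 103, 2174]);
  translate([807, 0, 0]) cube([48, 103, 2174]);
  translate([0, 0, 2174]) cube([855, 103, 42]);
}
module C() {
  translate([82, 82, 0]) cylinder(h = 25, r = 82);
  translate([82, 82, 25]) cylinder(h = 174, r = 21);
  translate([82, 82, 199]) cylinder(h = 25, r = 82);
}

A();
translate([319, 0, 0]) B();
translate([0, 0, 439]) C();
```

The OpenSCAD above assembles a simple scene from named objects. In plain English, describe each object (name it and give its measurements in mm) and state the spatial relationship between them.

A is a four-legged stool. The seat is a 319×300×37 mm slab whose top surface is at z = 439 mm; four round legs, each 34 mm in diameter, run from the floor (z = 0) to the underside of the seat, each leg's axis is inset half a diameter from the nearest pair of seat edges (so the leg's bounding box is flush with the corner).

B is a door frame. The clear opening is 759 mm wide and 2174 mm high. Two 48 mm wide jambs, 103 mm deep, stand either side of the opening from the floor to the top of the opening. A 42 mm thick head sits across the top of both jambs, spanning the full outside width of the frame.

C is a spool: two coaxial disc flanges of radius 82 mm and thickness 25 mm, joined by a core cylinder of radius 21 mm and height 174 mm. The lower flange rests on z = 0 and the three cylinders share a vertical axis.

The door frame is against the stool's +x side, with their −y faces flush. The spool is on top of the stool.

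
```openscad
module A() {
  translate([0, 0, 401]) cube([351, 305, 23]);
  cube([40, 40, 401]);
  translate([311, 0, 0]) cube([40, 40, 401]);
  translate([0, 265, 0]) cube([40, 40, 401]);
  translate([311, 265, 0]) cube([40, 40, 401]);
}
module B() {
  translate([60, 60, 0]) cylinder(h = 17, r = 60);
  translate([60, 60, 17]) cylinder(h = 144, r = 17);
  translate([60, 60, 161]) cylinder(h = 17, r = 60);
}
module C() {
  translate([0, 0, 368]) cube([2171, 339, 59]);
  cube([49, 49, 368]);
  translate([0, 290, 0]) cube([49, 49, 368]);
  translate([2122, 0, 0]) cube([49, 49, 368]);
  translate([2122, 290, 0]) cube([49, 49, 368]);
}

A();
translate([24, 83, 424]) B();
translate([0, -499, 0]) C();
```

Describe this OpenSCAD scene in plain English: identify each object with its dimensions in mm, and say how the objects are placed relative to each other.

A is a four-legged stool. The seat is a 351×305×23 mm slab whose top surface is at z = 424 mm; four square legs, each 40×40 mm in cross-section, run from the floor (z = 0) to the underside of the seat, each flush with a corner of the seat.

B is a spool: two coaxial disc flanges of radius 60 mm and thickness 17 mm, joined by a core cylinder of radius 17 mm and height 144 mm. The lower flange rests on z = 0 and the three cylinders share a vertical axis.

C is a long wooden bench with a 2171 mm (x) × 339 mm (y) seat, 59 mm thick, its top surface 427 mm above the floor. Four 49 mm square legs at the seat corners, flush with the edges, run from z = 0 to the seat underside.

The spool is on top of the stool. The bench is on the floor beside the stool on its −y side.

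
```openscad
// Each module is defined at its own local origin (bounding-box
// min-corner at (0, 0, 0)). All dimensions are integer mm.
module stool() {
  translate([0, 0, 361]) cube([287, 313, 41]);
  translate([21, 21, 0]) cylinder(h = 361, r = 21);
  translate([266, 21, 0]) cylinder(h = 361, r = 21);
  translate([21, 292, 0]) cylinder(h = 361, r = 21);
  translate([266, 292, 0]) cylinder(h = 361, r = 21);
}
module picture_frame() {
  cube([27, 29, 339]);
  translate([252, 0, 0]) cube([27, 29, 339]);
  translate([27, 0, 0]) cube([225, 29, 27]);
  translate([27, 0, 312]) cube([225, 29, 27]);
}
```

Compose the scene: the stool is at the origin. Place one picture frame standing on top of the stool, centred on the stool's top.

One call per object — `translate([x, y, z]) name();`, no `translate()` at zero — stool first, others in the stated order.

stool();
translate([4, 142, 402]) picture_frame();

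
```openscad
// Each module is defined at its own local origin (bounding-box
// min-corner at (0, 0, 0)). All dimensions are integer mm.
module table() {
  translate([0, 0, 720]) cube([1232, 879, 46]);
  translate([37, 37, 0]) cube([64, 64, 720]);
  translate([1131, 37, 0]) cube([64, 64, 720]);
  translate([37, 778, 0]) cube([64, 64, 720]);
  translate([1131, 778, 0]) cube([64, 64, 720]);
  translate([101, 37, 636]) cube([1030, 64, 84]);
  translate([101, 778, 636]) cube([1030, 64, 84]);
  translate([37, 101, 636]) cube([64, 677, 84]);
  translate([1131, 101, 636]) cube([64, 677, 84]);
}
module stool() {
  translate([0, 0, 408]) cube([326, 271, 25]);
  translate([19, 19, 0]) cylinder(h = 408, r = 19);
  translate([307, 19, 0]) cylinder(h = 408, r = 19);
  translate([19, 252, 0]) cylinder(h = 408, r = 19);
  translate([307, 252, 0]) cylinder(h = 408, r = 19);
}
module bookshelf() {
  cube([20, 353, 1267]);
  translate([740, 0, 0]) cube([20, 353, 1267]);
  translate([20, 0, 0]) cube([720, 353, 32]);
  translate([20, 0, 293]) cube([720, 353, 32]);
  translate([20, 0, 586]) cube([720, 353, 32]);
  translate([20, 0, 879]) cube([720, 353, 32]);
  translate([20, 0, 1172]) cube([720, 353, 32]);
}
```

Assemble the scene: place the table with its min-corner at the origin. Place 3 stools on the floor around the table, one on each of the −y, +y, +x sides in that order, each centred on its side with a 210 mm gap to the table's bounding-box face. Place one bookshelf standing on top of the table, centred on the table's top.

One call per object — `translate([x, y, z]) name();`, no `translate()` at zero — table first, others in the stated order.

table();
translate([453, -481, 0]) stool();
translate([453, 1089, 0]) stool();
translate([1442, 304, 0]) stool();
translate([236, 263, 766]) bookshelf();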